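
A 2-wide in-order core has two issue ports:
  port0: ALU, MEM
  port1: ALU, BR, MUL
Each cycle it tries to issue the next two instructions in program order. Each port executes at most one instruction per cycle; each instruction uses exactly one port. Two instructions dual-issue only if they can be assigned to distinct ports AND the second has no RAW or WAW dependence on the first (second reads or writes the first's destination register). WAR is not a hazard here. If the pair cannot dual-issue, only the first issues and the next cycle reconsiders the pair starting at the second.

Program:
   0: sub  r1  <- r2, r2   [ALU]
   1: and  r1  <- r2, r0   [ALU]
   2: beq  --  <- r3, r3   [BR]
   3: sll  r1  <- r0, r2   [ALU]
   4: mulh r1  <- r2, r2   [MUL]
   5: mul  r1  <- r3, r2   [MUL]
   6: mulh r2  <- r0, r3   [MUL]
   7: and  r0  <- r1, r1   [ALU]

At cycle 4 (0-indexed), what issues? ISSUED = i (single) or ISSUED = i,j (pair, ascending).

#0 head=0: sub i0 WAW r1
#1 head=1: and/beq i1&i2 pair
#2 head=3: sll i3 WAW r1
#3 head=4: mulh i4 no-port MUL/MUL
#4 head=5: mul i5 no-port MUL/MUL
#5 head=6: mulh/and i6&i7 pair

ISSUED = 5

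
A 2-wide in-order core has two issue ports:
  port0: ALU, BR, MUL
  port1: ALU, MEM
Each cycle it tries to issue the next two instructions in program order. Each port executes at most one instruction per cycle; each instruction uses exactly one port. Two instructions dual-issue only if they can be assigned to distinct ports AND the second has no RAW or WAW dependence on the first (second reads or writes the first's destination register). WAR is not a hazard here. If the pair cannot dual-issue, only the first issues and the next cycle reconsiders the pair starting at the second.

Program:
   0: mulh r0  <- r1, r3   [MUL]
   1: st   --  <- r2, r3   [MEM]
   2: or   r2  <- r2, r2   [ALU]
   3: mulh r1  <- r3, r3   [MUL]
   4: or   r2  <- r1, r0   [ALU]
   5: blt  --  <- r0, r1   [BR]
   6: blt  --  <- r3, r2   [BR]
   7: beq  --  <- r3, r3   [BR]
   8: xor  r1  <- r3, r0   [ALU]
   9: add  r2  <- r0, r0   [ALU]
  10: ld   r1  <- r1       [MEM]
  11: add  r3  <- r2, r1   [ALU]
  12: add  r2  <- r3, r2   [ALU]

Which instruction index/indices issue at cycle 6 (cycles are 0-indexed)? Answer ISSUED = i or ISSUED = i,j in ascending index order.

ISSUED = 11

[0] i0,i1  mulh.MUL/st.MEM  -- 2-wide
[1] i2,i3  or.ALU/mulh.MUL  -- 2-wide
[2] i4,i5  or.ALU/blt.BR  -- 2-wide
[3] i6  blt.BR  -- no-port BR/BR
[4] i7,i8  beq.BR/xor.ALU  -- 2-wide
[5] i9,i10  add.ALU/ld.MEM  -- 2-wide
[6] i11  add.ALU  -- RAW r3
[7] i12  add.ALU  -- tail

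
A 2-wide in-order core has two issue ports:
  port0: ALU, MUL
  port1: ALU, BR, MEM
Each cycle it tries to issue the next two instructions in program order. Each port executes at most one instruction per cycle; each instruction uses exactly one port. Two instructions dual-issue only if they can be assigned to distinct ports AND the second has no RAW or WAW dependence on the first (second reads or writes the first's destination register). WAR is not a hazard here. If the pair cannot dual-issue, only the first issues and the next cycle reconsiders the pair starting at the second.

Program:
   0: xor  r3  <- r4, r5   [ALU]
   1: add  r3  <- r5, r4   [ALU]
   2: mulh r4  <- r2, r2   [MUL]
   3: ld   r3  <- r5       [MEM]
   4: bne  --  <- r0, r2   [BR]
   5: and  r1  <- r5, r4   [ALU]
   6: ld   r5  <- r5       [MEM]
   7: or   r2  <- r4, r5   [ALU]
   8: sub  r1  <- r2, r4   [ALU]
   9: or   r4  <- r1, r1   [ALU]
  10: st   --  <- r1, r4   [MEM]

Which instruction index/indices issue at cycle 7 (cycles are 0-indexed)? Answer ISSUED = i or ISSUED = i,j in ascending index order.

0. xor @i0  | WAW r3
1. add mulh @i1/i2  | pair
2. ld @i3  | no-port MEM/BR
3. bne and @i4/i5  | pair
4. ld @i6  | RAW r5
5. or @i7  | RAW r2
6. sub @i8  | RAW r1
7. or @i9  | RAW r4
8. st @i10  | tail

ISSUED = 9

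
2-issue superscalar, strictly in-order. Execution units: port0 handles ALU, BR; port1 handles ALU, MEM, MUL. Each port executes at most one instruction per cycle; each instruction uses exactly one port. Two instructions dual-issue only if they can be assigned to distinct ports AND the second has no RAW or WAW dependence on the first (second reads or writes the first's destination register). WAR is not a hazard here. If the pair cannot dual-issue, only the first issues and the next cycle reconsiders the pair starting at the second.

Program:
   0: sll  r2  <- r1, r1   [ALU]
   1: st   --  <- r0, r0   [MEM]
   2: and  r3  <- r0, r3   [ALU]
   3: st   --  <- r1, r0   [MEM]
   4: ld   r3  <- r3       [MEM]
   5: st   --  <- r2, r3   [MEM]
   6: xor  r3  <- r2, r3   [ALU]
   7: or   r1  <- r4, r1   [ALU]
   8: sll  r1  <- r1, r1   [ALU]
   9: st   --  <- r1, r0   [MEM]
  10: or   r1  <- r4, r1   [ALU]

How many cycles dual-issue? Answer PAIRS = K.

[0] i0+i1  sll.ALU;st.MEM  -- 2-wide
[1] i2+i3  and.ALU;st.MEM  -- 2-wide
[2] i4  ld.MEM  -- no-port MEM/MEM
[3] i5+i6  st.MEM;xor.ALU  -- 2-wide
[4] i7  or.ALU  -- RAW+WAW r1
[5] i8  sll.ALU  -- RAW r1
[6] i9+i10  st.MEM;or.ALU  -- 2-wide

PAIRS = 4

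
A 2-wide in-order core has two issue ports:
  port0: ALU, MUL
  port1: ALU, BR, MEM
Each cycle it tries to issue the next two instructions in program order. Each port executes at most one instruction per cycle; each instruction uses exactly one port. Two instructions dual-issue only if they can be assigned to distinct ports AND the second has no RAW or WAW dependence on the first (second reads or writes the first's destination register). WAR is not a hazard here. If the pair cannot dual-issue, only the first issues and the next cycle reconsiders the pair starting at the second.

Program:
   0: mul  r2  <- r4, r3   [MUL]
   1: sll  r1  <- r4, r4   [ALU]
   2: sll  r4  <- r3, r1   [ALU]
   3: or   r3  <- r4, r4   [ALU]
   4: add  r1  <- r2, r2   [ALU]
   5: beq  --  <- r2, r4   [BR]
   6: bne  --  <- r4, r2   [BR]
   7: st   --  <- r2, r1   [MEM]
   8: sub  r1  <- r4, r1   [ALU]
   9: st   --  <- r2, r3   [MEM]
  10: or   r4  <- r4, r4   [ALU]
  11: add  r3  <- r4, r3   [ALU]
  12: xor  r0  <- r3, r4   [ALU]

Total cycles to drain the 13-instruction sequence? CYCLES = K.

CYCLES = 9

0. mul sll @i0&i1  | pair
1. sll @i2  | RAW r4
2. or add @i3&i4  | pair
3. beq @i5  | no-port BR/BR
4. bne @i6  | no-port BR/MEM
5. st sub @i7&i8  | pair
6. st or @i9&i10  | pair
7. add @i11  | RAW r3
8. xor @i12  | tail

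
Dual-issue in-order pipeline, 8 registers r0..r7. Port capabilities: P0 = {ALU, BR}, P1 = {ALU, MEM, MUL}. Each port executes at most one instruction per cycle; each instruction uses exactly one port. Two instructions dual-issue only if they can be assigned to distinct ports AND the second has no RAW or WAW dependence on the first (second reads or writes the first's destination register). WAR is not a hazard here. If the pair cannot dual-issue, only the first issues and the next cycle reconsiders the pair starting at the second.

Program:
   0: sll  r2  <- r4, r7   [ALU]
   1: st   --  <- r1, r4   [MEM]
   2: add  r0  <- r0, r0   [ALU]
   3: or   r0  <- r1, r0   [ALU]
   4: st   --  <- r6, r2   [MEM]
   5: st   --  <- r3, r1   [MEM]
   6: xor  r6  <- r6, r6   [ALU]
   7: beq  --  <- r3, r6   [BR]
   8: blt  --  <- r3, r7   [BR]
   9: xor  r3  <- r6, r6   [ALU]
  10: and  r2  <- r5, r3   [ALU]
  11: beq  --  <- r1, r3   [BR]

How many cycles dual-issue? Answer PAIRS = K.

t=0 i0&i1:sll.ALU;st.MEM ; pair
t=1 i2:add.ALU ; RAW+WAW r0
t=2 i3&i4:or.ALU;st.MEM ; pair
t=3 i5&i6:st.MEM;xor.ALU ; pair
t=4 i7:beq.BR ; no-port BR/BR
t=5 i8&i9:blt.BR;xor.ALU ; pair
t=6 i10&i11:and.ALU;beq.BR ; pair

PAIRS = 5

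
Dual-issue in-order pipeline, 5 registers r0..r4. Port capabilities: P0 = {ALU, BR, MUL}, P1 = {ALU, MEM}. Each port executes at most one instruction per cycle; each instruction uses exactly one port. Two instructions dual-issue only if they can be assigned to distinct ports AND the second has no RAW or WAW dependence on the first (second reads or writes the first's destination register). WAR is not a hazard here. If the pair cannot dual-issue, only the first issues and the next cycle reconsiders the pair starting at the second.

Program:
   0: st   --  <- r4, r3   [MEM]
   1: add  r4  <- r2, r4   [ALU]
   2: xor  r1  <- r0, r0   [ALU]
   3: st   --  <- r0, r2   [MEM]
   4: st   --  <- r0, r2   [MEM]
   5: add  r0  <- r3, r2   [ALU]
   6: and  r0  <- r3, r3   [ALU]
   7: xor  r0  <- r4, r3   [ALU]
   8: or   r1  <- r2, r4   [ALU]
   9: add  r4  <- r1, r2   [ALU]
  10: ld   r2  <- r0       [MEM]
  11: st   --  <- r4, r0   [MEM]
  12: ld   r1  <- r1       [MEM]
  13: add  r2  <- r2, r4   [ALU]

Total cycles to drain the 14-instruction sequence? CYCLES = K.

t=0 i0&i1:st add ; 2-wide
t=1 i2&i3:xor st ; 2-wide
t=2 i4&i5:st add ; 2-wide
t=3 i6:and ; WAW r0
t=4 i7&i8:xor or ; 2-wide
t=5 i9&i10:add ld ; 2-wide
t=6 i11:st ; no-port MEM/MEM
t=7 i12&i13:ld add ; 2-wide

CYCLES = 8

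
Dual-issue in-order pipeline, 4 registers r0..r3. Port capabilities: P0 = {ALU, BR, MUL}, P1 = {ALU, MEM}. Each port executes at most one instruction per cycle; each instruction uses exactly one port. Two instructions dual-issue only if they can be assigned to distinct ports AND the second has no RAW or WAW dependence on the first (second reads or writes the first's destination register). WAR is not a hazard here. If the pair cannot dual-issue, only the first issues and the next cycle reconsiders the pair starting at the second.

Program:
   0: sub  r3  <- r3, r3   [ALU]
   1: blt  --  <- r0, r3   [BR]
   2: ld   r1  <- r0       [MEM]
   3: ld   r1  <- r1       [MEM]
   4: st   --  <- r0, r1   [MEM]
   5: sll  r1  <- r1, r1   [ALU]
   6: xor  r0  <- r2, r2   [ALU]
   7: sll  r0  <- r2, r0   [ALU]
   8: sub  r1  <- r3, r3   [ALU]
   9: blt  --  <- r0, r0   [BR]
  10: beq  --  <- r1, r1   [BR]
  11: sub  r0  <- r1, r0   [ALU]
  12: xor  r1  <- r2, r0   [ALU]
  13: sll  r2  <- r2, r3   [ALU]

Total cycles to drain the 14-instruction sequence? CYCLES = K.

CYCLES = 9

  cy0 -> i0 (sub) RAW r3
  cy1 -> i1+i2 (blt/ld) 2-wide
  cy2 -> i3 (ld) no-port MEM/MEM
  cy3 -> i4+i5 (st/sll) 2-wide
  cy4 -> i6 (xor) RAW+WAW r0
  cy5 -> i7+i8 (sll/sub) 2-wide
  cy6 -> i9 (blt) no-port BR/BR
  cy7 -> i10+i11 (beq/sub) 2-wide
  cy8 -> i12+i13 (xor/sll) 2-wide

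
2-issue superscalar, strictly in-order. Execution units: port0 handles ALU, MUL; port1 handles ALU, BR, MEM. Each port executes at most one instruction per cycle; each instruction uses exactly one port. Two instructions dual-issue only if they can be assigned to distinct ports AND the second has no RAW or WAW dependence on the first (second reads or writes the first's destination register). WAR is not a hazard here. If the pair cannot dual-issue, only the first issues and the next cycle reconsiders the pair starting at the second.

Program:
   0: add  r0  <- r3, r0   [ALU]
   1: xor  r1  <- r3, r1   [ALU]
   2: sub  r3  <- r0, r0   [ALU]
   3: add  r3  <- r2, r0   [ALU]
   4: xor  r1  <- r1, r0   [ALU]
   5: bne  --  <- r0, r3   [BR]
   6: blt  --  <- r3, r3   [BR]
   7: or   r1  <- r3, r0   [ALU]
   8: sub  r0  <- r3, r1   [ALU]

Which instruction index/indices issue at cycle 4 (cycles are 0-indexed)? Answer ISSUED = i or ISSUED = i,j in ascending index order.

ISSUED = 6,7

#0 head=0: add;xor i0/i1 2-wide
#1 head=2: sub i2 WAW r3
#2 head=3: add;xor i3/i4 2-wide
#3 head=5: bne i5 no-port BR/BR
#4 head=6: blt;or i6/i7 2-wide
#5 head=8: sub i8 tail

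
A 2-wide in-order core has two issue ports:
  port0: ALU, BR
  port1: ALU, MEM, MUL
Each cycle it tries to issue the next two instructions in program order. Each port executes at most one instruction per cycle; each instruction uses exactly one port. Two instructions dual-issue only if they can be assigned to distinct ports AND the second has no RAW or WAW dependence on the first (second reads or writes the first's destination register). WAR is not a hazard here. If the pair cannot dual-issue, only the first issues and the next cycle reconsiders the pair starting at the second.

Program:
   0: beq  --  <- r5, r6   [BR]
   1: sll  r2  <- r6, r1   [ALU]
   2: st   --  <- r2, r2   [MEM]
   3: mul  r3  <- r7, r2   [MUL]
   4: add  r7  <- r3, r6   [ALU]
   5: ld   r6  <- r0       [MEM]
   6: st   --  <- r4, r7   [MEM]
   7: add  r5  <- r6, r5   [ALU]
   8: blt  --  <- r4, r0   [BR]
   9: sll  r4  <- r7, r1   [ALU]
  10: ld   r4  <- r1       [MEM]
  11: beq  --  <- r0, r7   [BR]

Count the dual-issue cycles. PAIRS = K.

PAIRS = 5

#0 head=0: beq.BR sll.ALU i0+i1 pair
#1 head=2: st.MEM i2 no-port MEM/MUL
#2 head=3: mul.MUL i3 RAW r3
#3 head=4: add.ALU ld.MEM i4+i5 pair
#4 head=6: st.MEM add.ALU i6+i7 pair
#5 head=8: blt.BR sll.ALU i8+i9 pair
#6 head=10: ld.MEM beq.BR i10+i11 pair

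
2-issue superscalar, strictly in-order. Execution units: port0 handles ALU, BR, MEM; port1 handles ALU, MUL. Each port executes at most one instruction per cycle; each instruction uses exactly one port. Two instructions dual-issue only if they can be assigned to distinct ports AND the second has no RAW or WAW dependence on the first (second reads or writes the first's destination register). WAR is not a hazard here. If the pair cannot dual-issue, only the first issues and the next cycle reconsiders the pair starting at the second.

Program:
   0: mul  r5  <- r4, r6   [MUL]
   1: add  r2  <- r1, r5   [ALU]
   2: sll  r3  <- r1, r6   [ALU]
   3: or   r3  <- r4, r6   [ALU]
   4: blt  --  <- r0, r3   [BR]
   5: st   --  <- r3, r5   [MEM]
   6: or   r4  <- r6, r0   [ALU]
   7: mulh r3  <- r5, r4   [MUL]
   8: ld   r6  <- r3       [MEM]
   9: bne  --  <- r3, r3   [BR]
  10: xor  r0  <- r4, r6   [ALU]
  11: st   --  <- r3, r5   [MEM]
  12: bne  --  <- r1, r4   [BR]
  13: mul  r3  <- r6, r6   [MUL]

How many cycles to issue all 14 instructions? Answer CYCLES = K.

CYCLES = 10

c0: i0 mul  RAW r5
c1: i1&i2 add;sll  pair
c2: i3 or  RAW r3
c3: i4 blt  no-port BR/MEM
c4: i5&i6 st;or  pair
c5: i7 mulh  RAW r3
c6: i8 ld  no-port MEM/BR
c7: i9&i10 bne;xor  pair
c8: i11 st  no-port MEM/BR
c9: i12&i13 bne;mul  pair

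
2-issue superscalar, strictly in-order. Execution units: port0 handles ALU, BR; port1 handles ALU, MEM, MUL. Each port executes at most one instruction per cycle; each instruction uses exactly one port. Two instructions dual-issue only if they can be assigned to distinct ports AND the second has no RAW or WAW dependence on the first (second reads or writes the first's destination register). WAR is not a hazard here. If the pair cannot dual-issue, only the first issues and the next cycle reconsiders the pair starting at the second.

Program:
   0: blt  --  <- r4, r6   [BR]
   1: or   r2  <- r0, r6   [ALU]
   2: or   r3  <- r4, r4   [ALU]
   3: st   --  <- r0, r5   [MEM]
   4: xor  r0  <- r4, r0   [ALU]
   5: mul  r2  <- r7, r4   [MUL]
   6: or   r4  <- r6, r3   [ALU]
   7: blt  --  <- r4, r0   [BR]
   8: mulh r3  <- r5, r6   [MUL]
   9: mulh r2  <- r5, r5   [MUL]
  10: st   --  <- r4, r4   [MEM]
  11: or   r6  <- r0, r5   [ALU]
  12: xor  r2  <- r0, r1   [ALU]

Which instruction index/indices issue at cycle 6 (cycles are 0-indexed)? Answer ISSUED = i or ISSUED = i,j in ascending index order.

ISSUED = 10,11

[0] i0&i1  blt+or  -- 2-wide
[1] i2&i3  or+st  -- 2-wide
[2] i4&i5  xor+mul  -- 2-wide
[3] i6  or  -- RAW r4
[4] i7&i8  blt+mulh  -- 2-wide
[5] i9  mulh  -- no-port MUL/MEM
[6] i10&i11  st+or  -- 2-wide
[7] i12  xor  -- tail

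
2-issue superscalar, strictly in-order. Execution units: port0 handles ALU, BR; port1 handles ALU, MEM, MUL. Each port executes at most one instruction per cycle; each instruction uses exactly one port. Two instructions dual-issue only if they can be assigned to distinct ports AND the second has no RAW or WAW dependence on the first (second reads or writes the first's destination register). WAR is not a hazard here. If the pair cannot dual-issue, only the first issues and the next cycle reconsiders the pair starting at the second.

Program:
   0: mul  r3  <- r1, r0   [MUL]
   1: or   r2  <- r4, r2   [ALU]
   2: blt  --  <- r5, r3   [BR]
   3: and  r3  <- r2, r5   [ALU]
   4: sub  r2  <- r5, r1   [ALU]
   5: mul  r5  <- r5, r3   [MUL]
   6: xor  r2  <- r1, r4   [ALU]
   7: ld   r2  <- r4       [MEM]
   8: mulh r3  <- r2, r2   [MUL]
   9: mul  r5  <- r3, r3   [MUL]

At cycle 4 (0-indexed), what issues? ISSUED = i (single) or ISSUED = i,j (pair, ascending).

ISSUED = 7

t=0 i0&i1:mul.MUL;or.ALU ; dual
t=1 i2&i3:blt.BR;and.ALU ; dual
t=2 i4&i5:sub.ALU;mul.MUL ; dual
t=3 i6:xor.ALU ; WAW r2
t=4 i7:ld.MEM ; no-port MEM/MUL
t=5 i8:mulh.MUL ; no-port MUL/MUL
t=6 i9:mul.MUL ; tail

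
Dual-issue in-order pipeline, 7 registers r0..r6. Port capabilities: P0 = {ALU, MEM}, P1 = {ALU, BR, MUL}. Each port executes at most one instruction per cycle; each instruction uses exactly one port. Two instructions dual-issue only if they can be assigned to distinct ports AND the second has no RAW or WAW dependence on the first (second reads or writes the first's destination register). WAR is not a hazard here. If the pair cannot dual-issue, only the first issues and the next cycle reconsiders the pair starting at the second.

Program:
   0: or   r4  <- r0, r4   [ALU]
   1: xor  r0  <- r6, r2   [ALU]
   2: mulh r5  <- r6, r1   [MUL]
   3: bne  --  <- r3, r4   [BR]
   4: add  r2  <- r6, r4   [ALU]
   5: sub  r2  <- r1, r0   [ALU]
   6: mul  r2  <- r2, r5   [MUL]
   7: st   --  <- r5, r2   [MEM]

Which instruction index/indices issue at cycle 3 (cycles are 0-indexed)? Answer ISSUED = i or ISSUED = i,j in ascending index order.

0. or.ALU;xor.ALU @i0+i1  | 2-wide
1. mulh.MUL @i2  | no-port MUL/BR
2. bne.BR;add.ALU @i3+i4  | 2-wide
3. sub.ALU @i5  | RAW+WAW r2
4. mul.MUL @i6  | RAW r2
5. st.MEM @i7  | tail

ISSUED = 5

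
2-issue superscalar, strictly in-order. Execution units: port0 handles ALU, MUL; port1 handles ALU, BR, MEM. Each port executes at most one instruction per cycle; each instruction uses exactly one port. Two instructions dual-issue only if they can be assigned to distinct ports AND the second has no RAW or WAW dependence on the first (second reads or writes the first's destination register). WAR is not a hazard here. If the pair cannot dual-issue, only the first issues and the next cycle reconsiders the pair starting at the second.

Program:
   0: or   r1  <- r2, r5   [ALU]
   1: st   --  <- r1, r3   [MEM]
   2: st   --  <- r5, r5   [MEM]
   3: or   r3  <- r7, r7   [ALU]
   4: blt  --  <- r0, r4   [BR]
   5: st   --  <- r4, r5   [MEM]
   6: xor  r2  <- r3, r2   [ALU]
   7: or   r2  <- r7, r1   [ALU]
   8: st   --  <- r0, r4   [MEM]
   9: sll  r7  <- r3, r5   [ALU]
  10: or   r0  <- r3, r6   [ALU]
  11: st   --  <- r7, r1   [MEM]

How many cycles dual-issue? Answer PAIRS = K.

c0: i0 or  RAW r1
c1: i1 st  no-port MEM/MEM
c2: i2/i3 st+or  dual
c3: i4 blt  no-port BR/MEM
c4: i5/i6 st+xor  dual
c5: i7/i8 or+st  dual
c6: i9/i10 sll+or  dual
c7: i11 st  tail

PAIRS = 4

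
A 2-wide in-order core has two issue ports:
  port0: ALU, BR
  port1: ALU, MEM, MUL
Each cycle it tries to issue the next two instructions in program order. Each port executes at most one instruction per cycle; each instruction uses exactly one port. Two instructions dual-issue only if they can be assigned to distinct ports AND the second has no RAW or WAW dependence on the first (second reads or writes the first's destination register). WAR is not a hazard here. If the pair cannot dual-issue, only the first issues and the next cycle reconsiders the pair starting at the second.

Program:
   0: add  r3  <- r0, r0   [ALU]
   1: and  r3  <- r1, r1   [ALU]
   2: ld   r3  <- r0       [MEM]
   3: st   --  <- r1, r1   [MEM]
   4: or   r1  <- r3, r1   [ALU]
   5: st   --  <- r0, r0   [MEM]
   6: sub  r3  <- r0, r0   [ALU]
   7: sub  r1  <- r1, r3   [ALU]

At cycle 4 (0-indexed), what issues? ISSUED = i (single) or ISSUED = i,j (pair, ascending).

ISSUED = 5,6

0. add @i0  | WAW r3
1. and @i1  | WAW r3
2. ld @i2  | no-port MEM/MEM
3. st;or @i3+i4  | pair
4. st;sub @i5+i6  | pair
5. sub @i7  | tail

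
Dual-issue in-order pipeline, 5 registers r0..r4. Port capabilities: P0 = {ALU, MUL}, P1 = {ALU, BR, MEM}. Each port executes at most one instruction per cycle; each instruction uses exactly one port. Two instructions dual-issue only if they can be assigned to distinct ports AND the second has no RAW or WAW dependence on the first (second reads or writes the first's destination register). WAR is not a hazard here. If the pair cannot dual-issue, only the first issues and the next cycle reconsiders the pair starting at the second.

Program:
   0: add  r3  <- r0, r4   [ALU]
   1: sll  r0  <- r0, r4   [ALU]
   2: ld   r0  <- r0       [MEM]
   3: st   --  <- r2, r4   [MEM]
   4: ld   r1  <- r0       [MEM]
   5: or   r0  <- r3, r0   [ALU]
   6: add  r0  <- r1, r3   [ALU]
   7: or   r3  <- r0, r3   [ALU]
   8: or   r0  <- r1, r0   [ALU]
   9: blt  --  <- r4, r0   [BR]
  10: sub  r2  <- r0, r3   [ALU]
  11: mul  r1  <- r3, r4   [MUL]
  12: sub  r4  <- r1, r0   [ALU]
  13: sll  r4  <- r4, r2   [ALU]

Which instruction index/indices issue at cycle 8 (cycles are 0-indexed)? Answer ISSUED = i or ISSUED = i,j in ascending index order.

ISSUED = 12

#0 head=0: add;sll i0/i1 pair
#1 head=2: ld i2 no-port MEM/MEM
#2 head=3: st i3 no-port MEM/MEM
#3 head=4: ld;or i4/i5 pair
#4 head=6: add i6 RAW r0
#5 head=7: or;or i7/i8 pair
#6 head=9: blt;sub i9/i10 pair
#7 head=11: mul i11 RAW r1
#8 head=12: sub i12 RAW+WAW r4
#9 head=13: sll i13 tail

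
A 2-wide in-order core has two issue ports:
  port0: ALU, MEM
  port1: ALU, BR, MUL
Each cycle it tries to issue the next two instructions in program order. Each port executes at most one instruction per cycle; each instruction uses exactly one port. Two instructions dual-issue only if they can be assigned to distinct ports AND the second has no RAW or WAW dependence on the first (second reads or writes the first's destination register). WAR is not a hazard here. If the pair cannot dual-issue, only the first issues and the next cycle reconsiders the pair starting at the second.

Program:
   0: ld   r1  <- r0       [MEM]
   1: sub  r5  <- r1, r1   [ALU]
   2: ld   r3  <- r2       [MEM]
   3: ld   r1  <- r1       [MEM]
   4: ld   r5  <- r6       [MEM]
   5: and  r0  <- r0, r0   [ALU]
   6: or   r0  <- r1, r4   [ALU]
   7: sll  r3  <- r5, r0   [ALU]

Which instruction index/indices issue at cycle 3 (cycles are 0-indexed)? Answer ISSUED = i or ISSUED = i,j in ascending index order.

0. ld @i0  | RAW r1
1. sub+ld @i1+i2  | 2-wide
2. ld @i3  | no-port MEM/MEM
3. ld+and @i4+i5  | 2-wide
4. or @i6  | RAW r0
5. sll @i7  | tail

ISSUED = 4,5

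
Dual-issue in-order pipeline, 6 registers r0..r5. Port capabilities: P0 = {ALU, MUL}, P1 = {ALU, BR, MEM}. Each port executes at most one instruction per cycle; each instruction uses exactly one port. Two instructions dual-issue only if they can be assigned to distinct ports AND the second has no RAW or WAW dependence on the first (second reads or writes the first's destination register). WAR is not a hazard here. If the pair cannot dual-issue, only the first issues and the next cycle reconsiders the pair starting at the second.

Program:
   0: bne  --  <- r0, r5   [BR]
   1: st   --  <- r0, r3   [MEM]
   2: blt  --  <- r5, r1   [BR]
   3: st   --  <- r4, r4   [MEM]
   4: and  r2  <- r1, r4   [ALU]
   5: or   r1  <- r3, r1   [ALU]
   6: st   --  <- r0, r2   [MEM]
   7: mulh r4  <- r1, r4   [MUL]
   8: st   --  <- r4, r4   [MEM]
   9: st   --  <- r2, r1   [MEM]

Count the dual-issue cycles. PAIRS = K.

c0: i0 bne.BR  no-port BR/MEM
c1: i1 st.MEM  no-port MEM/BR
c2: i2 blt.BR  no-port BR/MEM
c3: i3/i4 st.MEM/and.ALU  dual
c4: i5/i6 or.ALU/st.MEM  dual
c5: i7 mulh.MUL  RAW r4
c6: i8 st.MEM  no-port MEM/MEM
c7: i9 st.MEM  tail

PAIRS = 2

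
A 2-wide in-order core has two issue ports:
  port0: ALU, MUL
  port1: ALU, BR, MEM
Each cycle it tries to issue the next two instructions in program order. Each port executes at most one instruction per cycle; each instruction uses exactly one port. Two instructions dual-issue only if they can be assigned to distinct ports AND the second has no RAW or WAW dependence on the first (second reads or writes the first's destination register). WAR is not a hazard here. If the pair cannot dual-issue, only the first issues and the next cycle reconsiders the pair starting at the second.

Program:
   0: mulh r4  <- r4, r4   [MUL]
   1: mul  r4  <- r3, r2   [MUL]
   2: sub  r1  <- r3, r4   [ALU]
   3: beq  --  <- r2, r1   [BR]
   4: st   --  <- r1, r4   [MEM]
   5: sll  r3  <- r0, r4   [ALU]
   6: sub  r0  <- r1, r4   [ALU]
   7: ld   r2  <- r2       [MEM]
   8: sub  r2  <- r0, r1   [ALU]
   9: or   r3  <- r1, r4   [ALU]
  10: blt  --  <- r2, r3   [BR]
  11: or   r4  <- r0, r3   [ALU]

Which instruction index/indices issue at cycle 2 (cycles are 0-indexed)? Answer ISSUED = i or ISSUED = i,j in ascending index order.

[0] i0  mulh.MUL  -- no-port MUL/MUL
[1] i1  mul.MUL  -- RAW r4
[2] i2  sub.ALU  -- RAW r1
[3] i3  beq.BR  -- no-port BR/MEM
[4] i4/i5  st.MEM+sll.ALU  -- 2-wide
[5] i6/i7  sub.ALU+ld.MEM  -- 2-wide
[6] i8/i9  sub.ALU+or.ALU  -- 2-wide
[7] i10/i11  blt.BR+or.ALU  -- 2-wide

ISSUED = 2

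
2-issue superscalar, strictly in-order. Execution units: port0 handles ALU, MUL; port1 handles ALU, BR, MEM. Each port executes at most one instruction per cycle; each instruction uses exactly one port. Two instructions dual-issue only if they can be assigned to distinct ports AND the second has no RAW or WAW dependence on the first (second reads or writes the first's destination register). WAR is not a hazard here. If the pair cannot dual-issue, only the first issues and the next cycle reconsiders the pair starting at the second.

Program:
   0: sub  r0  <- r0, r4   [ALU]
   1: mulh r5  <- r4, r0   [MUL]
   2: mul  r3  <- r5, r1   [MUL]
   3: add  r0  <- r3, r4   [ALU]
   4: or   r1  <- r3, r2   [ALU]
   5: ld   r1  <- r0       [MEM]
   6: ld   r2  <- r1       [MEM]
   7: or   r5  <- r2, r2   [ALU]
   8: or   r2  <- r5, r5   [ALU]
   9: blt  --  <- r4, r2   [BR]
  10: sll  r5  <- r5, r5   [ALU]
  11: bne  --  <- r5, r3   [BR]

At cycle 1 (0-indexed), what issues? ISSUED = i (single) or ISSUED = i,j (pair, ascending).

0. sub @i0  | RAW r0
1. mulh @i1  | no-port MUL/MUL
2. mul @i2  | RAW r3
3. add/or @i3+i4  | dual
4. ld @i5  | no-port MEM/MEM
5. ld @i6  | RAW r2
6. or @i7  | RAW r5
7. or @i8  | RAW r2
8. blt/sll @i9+i10  | dual
9. bne @i11  | tail

ISSUED = 1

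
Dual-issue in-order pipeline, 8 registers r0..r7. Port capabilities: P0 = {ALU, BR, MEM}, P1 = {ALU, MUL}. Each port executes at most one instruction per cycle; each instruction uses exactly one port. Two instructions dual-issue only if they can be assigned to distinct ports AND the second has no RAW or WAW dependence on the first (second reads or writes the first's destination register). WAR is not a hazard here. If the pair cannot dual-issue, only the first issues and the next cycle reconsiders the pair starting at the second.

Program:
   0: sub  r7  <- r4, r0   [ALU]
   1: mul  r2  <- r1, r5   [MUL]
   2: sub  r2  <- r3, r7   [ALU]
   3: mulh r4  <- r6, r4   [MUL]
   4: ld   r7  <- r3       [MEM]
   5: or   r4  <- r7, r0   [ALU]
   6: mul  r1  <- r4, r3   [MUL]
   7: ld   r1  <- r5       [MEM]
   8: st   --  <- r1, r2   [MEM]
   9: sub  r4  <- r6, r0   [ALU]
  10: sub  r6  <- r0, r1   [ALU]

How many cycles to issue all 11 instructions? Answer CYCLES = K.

#0 head=0: sub.ALU;mul.MUL i0+i1 2-wide
#1 head=2: sub.ALU;mulh.MUL i2+i3 2-wide
#2 head=4: ld.MEM i4 RAW r7
#3 head=5: or.ALU i5 RAW r4
#4 head=6: mul.MUL i6 WAW r1
#5 head=7: ld.MEM i7 no-port MEM/MEM
#6 head=8: st.MEM;sub.ALU i8+i9 2-wide
#7 head=10: sub.ALU i10 tail

CYCLES = 8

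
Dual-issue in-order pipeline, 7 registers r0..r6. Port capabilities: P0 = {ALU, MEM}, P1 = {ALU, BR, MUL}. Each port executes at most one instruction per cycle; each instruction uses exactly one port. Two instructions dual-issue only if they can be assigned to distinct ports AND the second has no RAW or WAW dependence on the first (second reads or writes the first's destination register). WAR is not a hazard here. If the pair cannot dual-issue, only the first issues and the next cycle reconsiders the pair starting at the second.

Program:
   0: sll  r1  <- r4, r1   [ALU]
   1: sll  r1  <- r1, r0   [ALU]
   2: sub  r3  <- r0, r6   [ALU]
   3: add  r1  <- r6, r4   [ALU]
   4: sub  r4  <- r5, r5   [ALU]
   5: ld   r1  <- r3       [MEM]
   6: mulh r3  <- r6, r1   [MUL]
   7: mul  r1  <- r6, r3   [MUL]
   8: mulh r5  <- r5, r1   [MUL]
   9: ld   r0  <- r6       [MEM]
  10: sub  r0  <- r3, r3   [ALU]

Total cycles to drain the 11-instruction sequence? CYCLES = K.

CYCLES = 8

0. sll @i0  | RAW+WAW r1
1. sll+sub @i1&i2  | dual
2. add+sub @i3&i4  | dual
3. ld @i5  | RAW r1
4. mulh @i6  | no-port MUL/MUL
5. mul @i7  | no-port MUL/MUL
6. mulh+ld @i8&i9  | dual
7. sub @i10  | tail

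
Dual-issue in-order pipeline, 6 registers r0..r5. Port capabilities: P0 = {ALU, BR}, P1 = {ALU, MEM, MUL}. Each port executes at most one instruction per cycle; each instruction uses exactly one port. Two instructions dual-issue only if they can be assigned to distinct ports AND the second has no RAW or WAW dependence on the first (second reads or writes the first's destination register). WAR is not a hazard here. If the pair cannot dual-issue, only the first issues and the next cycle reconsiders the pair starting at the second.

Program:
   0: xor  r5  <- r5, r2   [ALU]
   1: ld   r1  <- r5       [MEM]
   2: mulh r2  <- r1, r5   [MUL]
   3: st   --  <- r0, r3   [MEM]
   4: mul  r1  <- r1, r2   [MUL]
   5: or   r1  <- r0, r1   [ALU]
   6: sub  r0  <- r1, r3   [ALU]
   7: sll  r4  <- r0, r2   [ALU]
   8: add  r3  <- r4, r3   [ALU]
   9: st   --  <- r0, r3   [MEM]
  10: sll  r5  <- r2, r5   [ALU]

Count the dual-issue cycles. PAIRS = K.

PAIRS = 1

[0] i0  xor.ALU  -- RAW r5
[1] i1  ld.MEM  -- no-port MEM/MUL
[2] i2  mulh.MUL  -- no-port MUL/MEM
[3] i3  st.MEM  -- no-port MEM/MUL
[4] i4  mul.MUL  -- RAW+WAW r1
[5] i5  or.ALU  -- RAW r1
[6] i6  sub.ALU  -- RAW r0
[7] i7  sll.ALU  -- RAW r4
[8] i8  add.ALU  -- RAW r3
[9] i9&i10  st.MEM;sll.ALU  -- pair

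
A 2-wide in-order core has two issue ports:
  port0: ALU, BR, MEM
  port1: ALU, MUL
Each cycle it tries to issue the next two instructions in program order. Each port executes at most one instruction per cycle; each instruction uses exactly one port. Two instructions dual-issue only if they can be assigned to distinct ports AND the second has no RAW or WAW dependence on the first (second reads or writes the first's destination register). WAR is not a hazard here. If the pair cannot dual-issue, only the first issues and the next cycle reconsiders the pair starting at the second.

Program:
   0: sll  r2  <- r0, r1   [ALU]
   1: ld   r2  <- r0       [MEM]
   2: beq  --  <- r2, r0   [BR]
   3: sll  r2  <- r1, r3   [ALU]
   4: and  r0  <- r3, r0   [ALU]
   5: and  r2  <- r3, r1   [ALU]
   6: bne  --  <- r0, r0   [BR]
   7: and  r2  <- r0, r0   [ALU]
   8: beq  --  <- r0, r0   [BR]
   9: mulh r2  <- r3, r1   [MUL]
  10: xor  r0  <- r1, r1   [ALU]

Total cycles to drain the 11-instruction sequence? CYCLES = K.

0. sll.ALU @i0  | WAW r2
1. ld.MEM @i1  | no-port MEM/BR
2. beq.BR;sll.ALU @i2&i3  | 2-wide
3. and.ALU;and.ALU @i4&i5  | 2-wide
4. bne.BR;and.ALU @i6&i7  | 2-wide
5. beq.BR;mulh.MUL @i8&i9  | 2-wide
6. xor.ALU @i10  | tail

CYCLES = 7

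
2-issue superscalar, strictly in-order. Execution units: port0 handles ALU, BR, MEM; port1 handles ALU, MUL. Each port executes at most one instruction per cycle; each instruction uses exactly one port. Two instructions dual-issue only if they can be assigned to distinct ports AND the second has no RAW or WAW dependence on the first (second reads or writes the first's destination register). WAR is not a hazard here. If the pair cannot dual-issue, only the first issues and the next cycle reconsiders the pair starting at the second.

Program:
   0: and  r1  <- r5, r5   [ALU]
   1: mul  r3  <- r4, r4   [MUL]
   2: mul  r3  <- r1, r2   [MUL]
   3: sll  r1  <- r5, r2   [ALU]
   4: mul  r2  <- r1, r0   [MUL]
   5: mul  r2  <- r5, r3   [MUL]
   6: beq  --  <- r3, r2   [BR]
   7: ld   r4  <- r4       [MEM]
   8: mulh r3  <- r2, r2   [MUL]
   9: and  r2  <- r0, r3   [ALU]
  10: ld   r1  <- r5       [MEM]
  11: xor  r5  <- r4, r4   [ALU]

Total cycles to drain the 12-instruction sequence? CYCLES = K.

#0 head=0: and mul i0+i1 dual
#1 head=2: mul sll i2+i3 dual
#2 head=4: mul i4 no-port MUL/MUL
#3 head=5: mul i5 RAW r2
#4 head=6: beq i6 no-port BR/MEM
#5 head=7: ld mulh i7+i8 dual
#6 head=9: and ld i9+i10 dual
#7 head=11: xor i11 tail

CYCLES = 8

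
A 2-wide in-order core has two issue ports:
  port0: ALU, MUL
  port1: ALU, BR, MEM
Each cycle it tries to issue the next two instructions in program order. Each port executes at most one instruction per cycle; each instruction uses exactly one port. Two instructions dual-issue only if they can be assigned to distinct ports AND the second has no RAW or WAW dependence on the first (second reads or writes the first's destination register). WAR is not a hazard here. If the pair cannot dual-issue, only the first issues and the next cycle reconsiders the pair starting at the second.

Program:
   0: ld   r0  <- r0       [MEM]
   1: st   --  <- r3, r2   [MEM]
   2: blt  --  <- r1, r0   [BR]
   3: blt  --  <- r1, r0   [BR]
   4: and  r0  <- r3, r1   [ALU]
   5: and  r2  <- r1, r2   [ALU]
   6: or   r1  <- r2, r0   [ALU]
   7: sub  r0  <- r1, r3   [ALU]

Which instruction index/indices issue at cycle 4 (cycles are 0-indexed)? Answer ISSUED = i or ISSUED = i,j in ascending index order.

#0 head=0: ld.MEM i0 no-port MEM/MEM
#1 head=1: st.MEM i1 no-port MEM/BR
#2 head=2: blt.BR i2 no-port BR/BR
#3 head=3: blt.BR/and.ALU i3+i4 pair
#4 head=5: and.ALU i5 RAW r2
#5 head=6: or.ALU i6 RAW r1
#6 head=7: sub.ALU i7 tail

ISSUED = 5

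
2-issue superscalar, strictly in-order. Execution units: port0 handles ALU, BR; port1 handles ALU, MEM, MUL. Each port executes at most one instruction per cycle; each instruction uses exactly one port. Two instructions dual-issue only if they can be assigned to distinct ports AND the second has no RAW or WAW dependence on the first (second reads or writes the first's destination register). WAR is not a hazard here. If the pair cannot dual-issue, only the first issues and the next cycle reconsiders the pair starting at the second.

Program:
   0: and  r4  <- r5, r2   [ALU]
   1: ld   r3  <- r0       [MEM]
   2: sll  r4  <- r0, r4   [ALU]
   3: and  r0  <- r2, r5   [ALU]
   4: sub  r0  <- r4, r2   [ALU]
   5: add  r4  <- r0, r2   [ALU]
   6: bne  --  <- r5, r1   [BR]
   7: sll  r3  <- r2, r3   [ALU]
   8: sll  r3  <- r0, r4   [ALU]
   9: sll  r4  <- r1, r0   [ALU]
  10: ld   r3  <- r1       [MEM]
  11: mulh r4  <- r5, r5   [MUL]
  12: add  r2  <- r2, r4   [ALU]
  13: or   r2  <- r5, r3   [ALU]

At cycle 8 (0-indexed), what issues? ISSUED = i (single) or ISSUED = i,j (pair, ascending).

ISSUED = 12

0. and+ld @i0,i1  | 2-wide
1. sll+and @i2,i3  | 2-wide
2. sub @i4  | RAW r0
3. add+bne @i5,i6  | 2-wide
4. sll @i7  | WAW r3
5. sll+sll @i8,i9  | 2-wide
6. ld @i10  | no-port MEM/MUL
7. mulh @i11  | RAW r4
8. add @i12  | WAW r2
9. or @i13  | tail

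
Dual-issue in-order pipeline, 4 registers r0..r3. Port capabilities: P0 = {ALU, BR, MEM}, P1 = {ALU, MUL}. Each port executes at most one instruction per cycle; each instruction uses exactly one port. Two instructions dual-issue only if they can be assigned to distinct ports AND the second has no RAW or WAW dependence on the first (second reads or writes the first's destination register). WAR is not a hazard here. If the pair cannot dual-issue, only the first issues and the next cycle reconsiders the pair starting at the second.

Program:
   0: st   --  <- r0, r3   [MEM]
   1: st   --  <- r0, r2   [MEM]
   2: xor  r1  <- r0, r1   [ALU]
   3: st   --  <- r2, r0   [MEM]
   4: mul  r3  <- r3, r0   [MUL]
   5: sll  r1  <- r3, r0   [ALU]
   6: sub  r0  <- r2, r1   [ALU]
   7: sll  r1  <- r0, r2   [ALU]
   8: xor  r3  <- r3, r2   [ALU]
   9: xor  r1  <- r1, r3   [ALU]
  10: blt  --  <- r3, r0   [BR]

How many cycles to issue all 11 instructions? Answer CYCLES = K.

[0] i0  st.MEM  -- no-port MEM/MEM
[1] i1&i2  st.MEM/xor.ALU  -- 2-wide
[2] i3&i4  st.MEM/mul.MUL  -- 2-wide
[3] i5  sll.ALU  -- RAW r1
[4] i6  sub.ALU  -- RAW r0
[5] i7&i8  sll.ALU/xor.ALU  -- 2-wide
[6] i9&i10  xor.ALU/blt.BR  -- 2-wide

CYCLES = 7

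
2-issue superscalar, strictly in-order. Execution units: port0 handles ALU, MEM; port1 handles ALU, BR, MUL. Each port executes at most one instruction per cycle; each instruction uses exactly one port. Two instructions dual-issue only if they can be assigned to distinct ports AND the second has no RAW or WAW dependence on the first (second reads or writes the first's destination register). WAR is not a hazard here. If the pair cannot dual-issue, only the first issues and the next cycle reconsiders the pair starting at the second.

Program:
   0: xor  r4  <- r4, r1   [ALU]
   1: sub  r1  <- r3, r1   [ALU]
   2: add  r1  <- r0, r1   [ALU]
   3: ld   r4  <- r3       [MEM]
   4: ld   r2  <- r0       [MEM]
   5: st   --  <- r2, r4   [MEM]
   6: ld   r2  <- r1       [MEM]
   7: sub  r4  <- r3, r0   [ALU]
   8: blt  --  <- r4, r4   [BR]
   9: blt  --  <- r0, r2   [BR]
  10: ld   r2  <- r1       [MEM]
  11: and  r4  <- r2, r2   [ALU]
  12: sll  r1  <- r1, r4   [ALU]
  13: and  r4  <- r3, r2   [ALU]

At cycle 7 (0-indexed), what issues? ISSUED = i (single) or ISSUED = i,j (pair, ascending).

[0] i0,i1  xor/sub  -- dual
[1] i2,i3  add/ld  -- dual
[2] i4  ld  -- no-port MEM/MEM
[3] i5  st  -- no-port MEM/MEM
[4] i6,i7  ld/sub  -- dual
[5] i8  blt  -- no-port BR/BR
[6] i9,i10  blt/ld  -- dual
[7] i11  and  -- RAW r4
[8] i12,i13  sll/and  -- dual

ISSUED = 11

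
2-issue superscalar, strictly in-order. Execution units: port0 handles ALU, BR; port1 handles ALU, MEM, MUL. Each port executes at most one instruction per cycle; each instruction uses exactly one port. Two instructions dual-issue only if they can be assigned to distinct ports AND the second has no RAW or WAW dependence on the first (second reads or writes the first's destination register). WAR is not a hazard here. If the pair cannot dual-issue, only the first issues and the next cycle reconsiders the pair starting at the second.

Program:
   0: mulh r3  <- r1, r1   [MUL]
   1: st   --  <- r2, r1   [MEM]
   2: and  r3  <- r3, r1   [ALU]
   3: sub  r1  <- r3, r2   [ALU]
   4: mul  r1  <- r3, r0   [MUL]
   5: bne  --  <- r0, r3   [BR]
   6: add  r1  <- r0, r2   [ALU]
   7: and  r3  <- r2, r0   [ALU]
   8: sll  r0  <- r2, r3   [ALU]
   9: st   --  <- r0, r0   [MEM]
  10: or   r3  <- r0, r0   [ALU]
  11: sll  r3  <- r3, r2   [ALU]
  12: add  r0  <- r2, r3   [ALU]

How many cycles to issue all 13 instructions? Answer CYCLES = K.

CYCLES = 9

c0: i0 mulh  no-port MUL/MEM
c1: i1,i2 st+and  pair
c2: i3 sub  WAW r1
c3: i4,i5 mul+bne  pair
c4: i6,i7 add+and  pair
c5: i8 sll  RAW r0
c6: i9,i10 st+or  pair
c7: i11 sll  RAW r3
c8: i12 add  tail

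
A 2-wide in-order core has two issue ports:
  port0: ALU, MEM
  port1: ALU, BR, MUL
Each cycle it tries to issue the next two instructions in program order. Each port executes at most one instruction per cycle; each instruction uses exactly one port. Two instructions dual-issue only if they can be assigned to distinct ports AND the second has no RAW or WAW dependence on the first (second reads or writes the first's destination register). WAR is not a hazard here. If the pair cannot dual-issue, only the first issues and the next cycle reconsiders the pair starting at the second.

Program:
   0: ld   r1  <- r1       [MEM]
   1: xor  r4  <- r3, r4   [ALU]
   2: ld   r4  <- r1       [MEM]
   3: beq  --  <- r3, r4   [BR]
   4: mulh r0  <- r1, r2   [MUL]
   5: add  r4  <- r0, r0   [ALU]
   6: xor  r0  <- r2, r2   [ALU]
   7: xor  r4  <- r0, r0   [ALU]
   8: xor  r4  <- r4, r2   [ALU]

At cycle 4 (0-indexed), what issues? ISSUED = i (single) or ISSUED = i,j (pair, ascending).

#0 head=0: ld/xor i0/i1 dual
#1 head=2: ld i2 RAW r4
#2 head=3: beq i3 no-port BR/MUL
#3 head=4: mulh i4 RAW r0
#4 head=5: add/xor i5/i6 dual
#5 head=7: xor i7 RAW+WAW r4
#6 head=8: xor i8 tail

ISSUED = 5,6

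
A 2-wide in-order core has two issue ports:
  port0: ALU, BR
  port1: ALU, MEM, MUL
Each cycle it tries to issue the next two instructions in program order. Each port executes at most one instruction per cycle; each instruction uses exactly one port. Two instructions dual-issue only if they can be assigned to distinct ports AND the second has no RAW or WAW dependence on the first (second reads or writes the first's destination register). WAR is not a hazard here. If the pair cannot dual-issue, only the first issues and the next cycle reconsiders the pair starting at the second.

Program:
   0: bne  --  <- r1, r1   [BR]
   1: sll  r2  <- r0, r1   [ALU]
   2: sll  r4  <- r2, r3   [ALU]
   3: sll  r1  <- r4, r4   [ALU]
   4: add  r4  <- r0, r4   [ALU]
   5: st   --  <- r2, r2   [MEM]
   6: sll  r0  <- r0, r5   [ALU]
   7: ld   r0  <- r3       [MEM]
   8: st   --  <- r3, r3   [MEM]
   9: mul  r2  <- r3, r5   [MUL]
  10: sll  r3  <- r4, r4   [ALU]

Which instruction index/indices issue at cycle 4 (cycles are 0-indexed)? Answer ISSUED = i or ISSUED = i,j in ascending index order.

ISSUED = 7

0. bne.BR;sll.ALU @i0+i1  | dual
1. sll.ALU @i2  | RAW r4
2. sll.ALU;add.ALU @i3+i4  | dual
3. st.MEM;sll.ALU @i5+i6  | dual
4. ld.MEM @i7  | no-port MEM/MEM
5. st.MEM @i8  | no-port MEM/MUL
6. mul.MUL;sll.ALU @i9+i10  | dual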